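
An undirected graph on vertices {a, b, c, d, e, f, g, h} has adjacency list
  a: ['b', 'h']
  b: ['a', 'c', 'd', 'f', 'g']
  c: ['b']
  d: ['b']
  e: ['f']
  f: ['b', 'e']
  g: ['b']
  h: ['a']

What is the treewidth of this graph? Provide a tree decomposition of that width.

Every bag has size at most 2, so the width is 2 − 1 = 1 and tw(G) ≤ 1. Any graph with an edge has treewidth ≥ 1, and G has the edge b–f. The upper and lower bounds meet at 1, so that is the treewidth.

Treewidth 1.
One optimal decomposition is:
Bags: B1 = {b, f}  B2 = {b, g}  B3 = {a, b}  B4 = {a, h}  B5 = {b, c}  B6 = {e, f}  B7 = {b, d}
Tree: B1–B2, B2–B3, B3–B4, B1–B5, B1–B6, B1–B7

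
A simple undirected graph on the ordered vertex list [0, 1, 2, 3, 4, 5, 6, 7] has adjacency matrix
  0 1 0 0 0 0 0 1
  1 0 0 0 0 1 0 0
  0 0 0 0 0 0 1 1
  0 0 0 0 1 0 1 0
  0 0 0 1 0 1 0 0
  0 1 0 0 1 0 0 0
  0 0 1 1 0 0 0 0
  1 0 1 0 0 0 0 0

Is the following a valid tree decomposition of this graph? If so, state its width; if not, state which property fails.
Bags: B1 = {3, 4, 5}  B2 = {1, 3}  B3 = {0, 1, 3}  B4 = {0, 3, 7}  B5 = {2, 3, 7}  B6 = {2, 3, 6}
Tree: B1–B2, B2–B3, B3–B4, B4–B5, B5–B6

No — edge (5,1) lies in no bag.

A tree decomposition must satisfy three properties: every vertex lies in some bag; for every edge, both endpoints lie together in some bag; and for every vertex, the bags containing it form a connected subtree. Here edge (5,1) lies in no bag, so the decomposition is invalid.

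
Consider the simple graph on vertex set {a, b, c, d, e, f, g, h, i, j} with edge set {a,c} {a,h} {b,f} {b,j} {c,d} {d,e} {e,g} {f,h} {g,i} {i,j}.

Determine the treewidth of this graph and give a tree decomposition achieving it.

Each bag holds 3 vertices, so the decomposition has width 2, which upper-bounds the treewidth. For the lower bound, G contains the cycle d–e–g–i–j–b–f–h–a–c–d, so G is not a forest; only forests have treewidth ≤ 1, hence tw(G) ≥ 2. Combining the bounds, tw(G) = 2.

Treewidth 2.
Bags: B1 = {d, e, g}  B2 = {d, g, i}  B3 = {d, i, j}  B4 = {b, d, j}  B5 = {b, d, f}  B6 = {d, f, h}  B7 = {a, d, h}  B8 = {a, c, d}
Tree: B1–B2, B2–B3, B3–B4, B4–B5, B5–B6, B6–B7, B7–B8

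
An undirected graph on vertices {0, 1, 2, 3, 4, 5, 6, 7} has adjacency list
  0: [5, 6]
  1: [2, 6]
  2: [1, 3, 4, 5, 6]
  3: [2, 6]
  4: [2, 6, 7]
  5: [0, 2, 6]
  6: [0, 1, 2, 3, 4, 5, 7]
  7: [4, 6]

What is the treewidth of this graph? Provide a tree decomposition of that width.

The largest bag has 3 vertices, giving width 2; this decomposition certifies tw(G) ≤ 2. For the lower bound, the 3 vertices {0, 5, 6} are pairwise adjacent, and any tree decomposition puts a clique entirely inside one bag — forcing width ≥ 2. Therefore the treewidth is 2.

Treewidth 2.
One optimal decomposition is:
Bags: B1 = {2, 4, 6}  B2 = {2, 5, 6}  B3 = {0, 5, 6}  B4 = {4, 6, 7}  B5 = {1, 2, 6}  B6 = {2, 3, 6}
Tree: B1–B2, B2–B3, B1–B4, B1–B5, B5–B6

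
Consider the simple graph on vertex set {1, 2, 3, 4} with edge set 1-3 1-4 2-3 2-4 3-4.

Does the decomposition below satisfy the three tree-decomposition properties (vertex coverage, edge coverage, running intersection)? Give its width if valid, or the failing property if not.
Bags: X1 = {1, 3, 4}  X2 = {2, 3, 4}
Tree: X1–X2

Checking the three conditions: (i) the bags cover all of {1, 2, 3, 4}; (ii) for each edge, some bag contains both endpoints; (iii) the bags containing any fixed vertex form a subtree. All hold, so the decomposition is valid with width 3 − 1 = 2.

Yes; width 2.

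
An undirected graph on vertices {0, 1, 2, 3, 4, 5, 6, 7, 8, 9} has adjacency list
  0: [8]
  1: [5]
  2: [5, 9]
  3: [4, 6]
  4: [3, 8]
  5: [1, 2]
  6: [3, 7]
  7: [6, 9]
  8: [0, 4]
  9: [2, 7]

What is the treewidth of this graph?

1

A width-1 tree decomposition is:
Bags: B1 = {1, 5}  B2 = {2, 5}  B3 = {2, 9}  B4 = {7, 9}  B5 = {6, 7}  B6 = {3, 6}  B7 = {3, 4}  B8 = {4, 8}  B9 = {0, 8}
Tree: B1–B2, B2–B3, B3–B4, B4–B5, B5–B6, B6–B7, B7–B8, B8–B9
The largest bag has 2 vertices, giving width 1; this decomposition certifies tw(G) ≤ 1. G has an edge, so its treewidth is at least 1. The upper and lower bounds meet at 1, so that is the treewidth.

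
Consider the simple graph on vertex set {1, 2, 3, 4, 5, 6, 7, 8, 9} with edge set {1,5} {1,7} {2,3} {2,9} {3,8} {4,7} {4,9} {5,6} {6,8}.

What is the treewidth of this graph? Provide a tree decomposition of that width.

Treewidth 2.
One such decomposition:
Bags: B1 = {3, 6, 8}  B2 = {2, 3, 6}  B3 = {2, 6, 9}  B4 = {4, 6, 9}  B5 = {4, 6, 7}  B6 = {1, 6, 7}  B7 = {1, 5, 6}
Tree: B1–B2, B2–B3, B3–B4, B4–B5, B5–B6, B6–B7

Every bag has size at most 3, so the width is 3 − 1 = 2 and tw(G) ≤ 2. Since 6–8–3–2–9–4–7–1–5–6 is a cycle in G, G is not acyclic. Forests are exactly the graphs of treewidth ≤ 1, so tw(G) ≥ 2. Therefore the treewidth is 2.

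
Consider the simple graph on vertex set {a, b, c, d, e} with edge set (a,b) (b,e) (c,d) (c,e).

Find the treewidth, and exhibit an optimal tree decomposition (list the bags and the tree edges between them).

Treewidth 1.
Bags: B1 = {a, b}  B2 = {b, e}  B3 = {c, e}  B4 = {c, d}
Tree: B1–B2, B2–B3, B3–B4

Each bag holds 2 vertices, so the decomposition has width 1, which upper-bounds the treewidth. Since G has at least one edge (e.g. a–b), it is not an edgeless graph, so tw(G) ≥ 1. Hence tw(G) = 1 exactly.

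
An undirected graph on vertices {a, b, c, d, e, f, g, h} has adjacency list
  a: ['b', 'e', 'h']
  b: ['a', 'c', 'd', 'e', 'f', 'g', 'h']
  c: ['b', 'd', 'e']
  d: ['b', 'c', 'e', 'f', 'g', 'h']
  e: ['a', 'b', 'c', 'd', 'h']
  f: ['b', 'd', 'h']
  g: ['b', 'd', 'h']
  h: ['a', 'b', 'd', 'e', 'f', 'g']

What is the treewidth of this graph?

A width-3 tree decomposition is:
Bags: B1 = {b, d, e, h}  B2 = {a, b, e, h}  B3 = {b, d, f, h}  B4 = {b, d, g, h}  B5 = {b, c, d, e}
Tree: B1–B2, B1–B3, B1–B4, B1–B5
The largest bag has 4 vertices, giving width 3; this decomposition certifies tw(G) ≤ 3. On the other hand G contains the 4-clique {b, d, g, h}. A clique must lie in a single bag of any decomposition, so no decomposition can have width below 3. Combining the bounds, tw(G) = 3.

3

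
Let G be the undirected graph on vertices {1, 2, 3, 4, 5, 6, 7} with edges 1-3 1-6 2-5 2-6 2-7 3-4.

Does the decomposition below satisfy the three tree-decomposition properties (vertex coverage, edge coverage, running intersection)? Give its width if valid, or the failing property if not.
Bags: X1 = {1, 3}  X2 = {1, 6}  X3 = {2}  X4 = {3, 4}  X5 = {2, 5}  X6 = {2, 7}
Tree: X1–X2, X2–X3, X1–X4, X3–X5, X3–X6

No — edge (6,2) lies in no bag.

A tree decomposition must satisfy three properties: every vertex lies in some bag; for every edge, both endpoints lie together in some bag; and for every vertex, the bags containing it form a connected subtree. Here edge (6,2) lies in no bag, so the decomposition is invalid.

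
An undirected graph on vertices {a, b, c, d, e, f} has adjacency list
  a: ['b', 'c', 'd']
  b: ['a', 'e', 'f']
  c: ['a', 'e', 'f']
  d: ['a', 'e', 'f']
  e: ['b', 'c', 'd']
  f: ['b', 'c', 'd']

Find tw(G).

3

A width-3 tree decomposition is:
Bags: B1 = {a, d, e, f}  B2 = {a, b, e, f}  B3 = {a, c, e, f}
Tree: B1–B2, B2–B3
Each bag holds 4 vertices, so the decomposition has width 3, which upper-bounds the treewidth. For the lower bound: the 4 vertex sets {d,e}, {a,b}, {f}, {c} are disjoint, each induces a connected subgraph, and every pair is joined by at least one edge of G. Contracting each set to a single vertex therefore yields K_{4} as a minor, and since treewidth is minor-monotone, tw(G) ≥ tw(K_{4}) = 3. Therefore the treewidth is 3.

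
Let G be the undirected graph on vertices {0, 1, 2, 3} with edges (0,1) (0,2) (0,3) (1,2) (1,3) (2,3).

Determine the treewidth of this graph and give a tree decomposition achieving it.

With just one bag of size 4, the width is 4 − 1 = 3, so tw(G) ≤ 3. For the lower bound, the 4 vertices {0, 1, 2, 3} are pairwise adjacent, and any tree decomposition puts a clique entirely inside one bag — forcing width ≥ 3. Hence tw(G) = 3 exactly.

Treewidth 3.
One such decomposition:
Bags: B1 = {0, 1, 2, 3}
Tree: (single bag)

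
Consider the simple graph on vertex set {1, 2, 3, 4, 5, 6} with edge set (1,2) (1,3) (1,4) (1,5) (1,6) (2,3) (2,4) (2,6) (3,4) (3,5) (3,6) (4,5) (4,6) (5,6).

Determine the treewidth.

4

A width-4 tree decomposition is:
Bags: B1 = {1, 2, 3, 4, 6}  B2 = {1, 3, 4, 5, 6}
Tree: B1–B2
Each bag holds 5 vertices, so the decomposition has width 4, which upper-bounds the treewidth. For the lower bound, the 5 vertices {1, 2, 3, 4, 6} are pairwise adjacent, and any tree decomposition puts a clique entirely inside one bag — forcing width ≥ 4. The upper and lower bounds meet at 4, so that is the treewidth.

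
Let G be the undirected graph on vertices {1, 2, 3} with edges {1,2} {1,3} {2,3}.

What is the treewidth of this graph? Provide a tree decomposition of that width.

Treewidth 2.
One such decomposition:
Bags: B1 = {1, 2, 3}
Tree: (single bag)

A single bag containing all 3 vertices is trivially a valid decomposition of width 2. Conversely, {1, 2, 3} is a clique of size 3, and the vertices of any clique must share a bag in every tree decomposition; so some bag has ≥ 3 vertices and tw(G) ≥ 2. Combining the bounds, tw(G) = 2.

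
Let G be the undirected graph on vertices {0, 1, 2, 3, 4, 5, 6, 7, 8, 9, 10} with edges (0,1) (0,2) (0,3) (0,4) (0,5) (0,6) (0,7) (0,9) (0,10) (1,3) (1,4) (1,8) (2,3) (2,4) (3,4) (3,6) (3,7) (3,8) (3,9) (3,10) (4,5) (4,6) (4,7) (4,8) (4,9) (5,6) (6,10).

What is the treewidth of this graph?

A width-3 tree decomposition is:
Bags: B1 = {0, 3, 4, 9}  B2 = {0, 1, 3, 4}  B3 = {0, 2, 3, 4}  B4 = {1, 3, 4, 8}  B5 = {0, 3, 4, 6}  B6 = {0, 4, 5, 6}  B7 = {0, 3, 6, 10}  B8 = {0, 3, 4, 7}
Tree: B1–B2, B2–B3, B2–B4, B1–B5, B5–B6, B5–B7, B5–B8
The largest bag has 4 vertices, giving width 3; this decomposition certifies tw(G) ≤ 3. On the other hand G contains the 4-clique {0, 3, 6, 10}. A clique must lie in a single bag of any decomposition, so no decomposition can have width below 3. Combining the bounds, tw(G) = 3.

3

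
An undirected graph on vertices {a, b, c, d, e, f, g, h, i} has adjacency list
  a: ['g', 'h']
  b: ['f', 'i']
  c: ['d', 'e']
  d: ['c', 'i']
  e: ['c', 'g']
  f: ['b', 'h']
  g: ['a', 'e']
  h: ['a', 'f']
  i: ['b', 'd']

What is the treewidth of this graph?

A width-2 tree decomposition is:
Bags: B1 = {b, f, h}  B2 = {a, b, h}  B3 = {a, b, g}  B4 = {b, e, g}  B5 = {b, c, e}  B6 = {b, c, d}  B7 = {b, d, i}
Tree: B1–B2, B2–B3, B3–B4, B4–B5, B5–B6, B6–B7
Every bag has size at most 3, so the width is 3 − 1 = 2 and tw(G) ≤ 2. The edges b–f–h–a–g–e–c–d–i–b form a cycle, so G is not a tree and its treewidth is at least 2. Hence tw(G) = 2 exactly.

2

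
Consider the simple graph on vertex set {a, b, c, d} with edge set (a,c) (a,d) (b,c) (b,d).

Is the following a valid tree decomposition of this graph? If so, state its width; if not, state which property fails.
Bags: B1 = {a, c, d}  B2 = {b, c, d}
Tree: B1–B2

Vertex coverage: the bags together contain {a, b, c, d}, the full vertex set. Edge coverage: each edge of G has both endpoints in at least one bag. Running intersection: for every vertex, the bags containing it form a connected subtree. All three properties hold, so this is a valid tree decomposition of width max|bag| − 1 = 2, and hence tw(G) ≤ 2.

Yes; width 2.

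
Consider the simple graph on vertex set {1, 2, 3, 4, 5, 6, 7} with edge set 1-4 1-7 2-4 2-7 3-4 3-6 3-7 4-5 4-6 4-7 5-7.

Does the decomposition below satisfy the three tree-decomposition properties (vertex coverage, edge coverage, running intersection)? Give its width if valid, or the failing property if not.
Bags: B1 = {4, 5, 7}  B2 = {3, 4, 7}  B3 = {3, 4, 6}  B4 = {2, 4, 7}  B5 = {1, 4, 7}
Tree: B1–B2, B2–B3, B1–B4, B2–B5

Vertex coverage: the bags together contain {1, 2, 3, 4, 5, 6, 7}, the full vertex set. Edge coverage: each edge of G has both endpoints in at least one bag. Running intersection: for every vertex, the bags containing it form a connected subtree. All three properties hold, so this is a valid tree decomposition of width max|bag| − 1 = 2, and hence tw(G) ≤ 2.

Yes; width 2.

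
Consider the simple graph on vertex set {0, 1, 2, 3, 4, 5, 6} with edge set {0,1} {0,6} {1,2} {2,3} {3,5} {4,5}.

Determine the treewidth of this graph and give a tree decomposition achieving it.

Each bag holds 2 vertices, so the decomposition has width 1, which upper-bounds the treewidth. Since G has at least one edge (e.g. 6–0), it is not an edgeless graph, so tw(G) ≥ 1. Hence tw(G) = 1 exactly.

Treewidth 1.
Bags: B1 = {0, 6}  B2 = {0, 1}  B3 = {1, 2}  B4 = {2, 3}  B5 = {3, 5}  B6 = {4, 5}
Tree: B1–B2, B2–B3, B3–B4, B4–B5, B5–B6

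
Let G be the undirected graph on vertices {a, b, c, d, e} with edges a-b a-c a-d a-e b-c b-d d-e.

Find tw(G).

A width-2 tree decomposition is:
Bags: B1 = {a, d, e}  B2 = {a, b, d}  B3 = {a, b, c}
Tree: B1–B2, B2–B3
Each bag holds 3 vertices, so the decomposition has width 2, which upper-bounds the treewidth. Conversely, {a, d, e} is a clique of size 3, and the vertices of any clique must share a bag in every tree decomposition; so some bag has ≥ 3 vertices and tw(G) ≥ 2. Therefore the treewidth is 2.

2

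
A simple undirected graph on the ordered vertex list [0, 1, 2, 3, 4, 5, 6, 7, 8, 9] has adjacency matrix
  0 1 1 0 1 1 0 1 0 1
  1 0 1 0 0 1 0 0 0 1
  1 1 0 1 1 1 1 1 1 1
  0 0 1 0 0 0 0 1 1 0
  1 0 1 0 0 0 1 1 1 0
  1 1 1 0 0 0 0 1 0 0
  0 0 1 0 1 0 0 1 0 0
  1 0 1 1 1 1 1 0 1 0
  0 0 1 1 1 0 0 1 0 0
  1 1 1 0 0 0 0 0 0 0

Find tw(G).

A width-3 tree decomposition is:
Bags: B1 = {0, 1, 2, 5}  B2 = {0, 2, 5, 7}  B3 = {0, 1, 2, 9}  B4 = {0, 2, 4, 7}  B5 = {2, 4, 7, 8}  B6 = {2, 3, 7, 8}  B7 = {2, 4, 6, 7}
Tree: B1–B2, B1–B3, B2–B4, B4–B5, B5–B6, B4–B7
Each bag holds 4 vertices, so the decomposition has width 3, which upper-bounds the treewidth. On the other hand G contains the 4-clique {0, 1, 2, 9}. A clique must lie in a single bag of any decomposition, so no decomposition can have width below 3. Combining the bounds, tw(G) = 3.

3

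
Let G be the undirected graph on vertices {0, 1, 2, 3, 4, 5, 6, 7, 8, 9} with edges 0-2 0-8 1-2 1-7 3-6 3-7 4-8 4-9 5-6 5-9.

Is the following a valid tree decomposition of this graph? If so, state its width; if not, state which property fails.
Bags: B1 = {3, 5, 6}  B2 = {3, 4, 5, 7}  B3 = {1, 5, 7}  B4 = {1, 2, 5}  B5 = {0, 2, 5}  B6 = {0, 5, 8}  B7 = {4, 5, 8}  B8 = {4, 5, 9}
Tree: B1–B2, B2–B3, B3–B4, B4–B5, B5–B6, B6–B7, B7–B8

No — bags containing vertex 4 are not connected in the tree.

A tree decomposition must satisfy three properties: every vertex lies in some bag; for every edge, both endpoints lie together in some bag; and for every vertex, the bags containing it form a connected subtree. Here bags containing vertex 4 are not connected in the tree, so the decomposition is invalid.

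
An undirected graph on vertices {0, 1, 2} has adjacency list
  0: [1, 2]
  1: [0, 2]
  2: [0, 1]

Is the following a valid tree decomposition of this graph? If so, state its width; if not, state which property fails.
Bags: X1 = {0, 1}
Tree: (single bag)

No — vertex 2 appears in no bag.

A tree decomposition must satisfy three properties: every vertex lies in some bag; for every edge, both endpoints lie together in some bag; and for every vertex, the bags containing it form a connected subtree. Here vertex 2 appears in no bag, so the decomposition is invalid.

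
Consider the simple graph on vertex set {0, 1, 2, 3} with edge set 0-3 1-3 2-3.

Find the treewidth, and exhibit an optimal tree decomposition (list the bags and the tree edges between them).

Every bag has size at most 2, so the width is 2 − 1 = 1 and tw(G) ≤ 1. G has an edge, so its treewidth is at least 1. Combining the bounds, tw(G) = 1.

Treewidth 1.
One such decomposition:
Bags: B1 = {0, 3}  B2 = {1, 3}  B3 = {2, 3}
Tree: B1–B2, B1–B3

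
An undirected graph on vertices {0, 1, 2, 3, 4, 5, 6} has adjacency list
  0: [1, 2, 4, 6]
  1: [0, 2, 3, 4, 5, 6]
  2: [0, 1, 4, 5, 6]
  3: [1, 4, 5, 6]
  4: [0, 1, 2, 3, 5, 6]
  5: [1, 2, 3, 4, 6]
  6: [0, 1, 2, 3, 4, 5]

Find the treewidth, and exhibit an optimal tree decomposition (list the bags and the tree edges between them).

Treewidth 4.
One optimal decomposition is:
Bags: B1 = {0, 1, 2, 4, 6}  B2 = {1, 2, 4, 5, 6}  B3 = {1, 3, 4, 5, 6}
Tree: B1–B2, B2–B3

The largest bag has 5 vertices, giving width 4; this decomposition certifies tw(G) ≤ 4. On the other hand G contains the 5-clique {0, 1, 2, 4, 6}. A clique must lie in a single bag of any decomposition, so no decomposition can have width below 4. The upper and lower bounds meet at 4, so that is the treewidth.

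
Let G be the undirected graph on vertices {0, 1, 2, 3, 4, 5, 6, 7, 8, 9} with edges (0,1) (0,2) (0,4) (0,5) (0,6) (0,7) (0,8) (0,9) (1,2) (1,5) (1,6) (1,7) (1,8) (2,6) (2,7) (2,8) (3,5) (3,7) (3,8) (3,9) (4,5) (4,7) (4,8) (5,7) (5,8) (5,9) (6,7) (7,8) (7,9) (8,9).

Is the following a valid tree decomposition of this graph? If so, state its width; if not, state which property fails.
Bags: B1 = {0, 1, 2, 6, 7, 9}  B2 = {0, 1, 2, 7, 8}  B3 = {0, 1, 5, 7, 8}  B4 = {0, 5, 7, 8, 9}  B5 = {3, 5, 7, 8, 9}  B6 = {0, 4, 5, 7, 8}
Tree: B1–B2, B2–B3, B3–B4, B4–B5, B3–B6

No — bags containing vertex 9 are not connected in the tree.

A tree decomposition must satisfy three properties: every vertex lies in some bag; for every edge, both endpoints lie together in some bag; and for every vertex, the bags containing it form a connected subtree. Here bags containing vertex 9 are not connected in the tree, so the decomposition is invalid.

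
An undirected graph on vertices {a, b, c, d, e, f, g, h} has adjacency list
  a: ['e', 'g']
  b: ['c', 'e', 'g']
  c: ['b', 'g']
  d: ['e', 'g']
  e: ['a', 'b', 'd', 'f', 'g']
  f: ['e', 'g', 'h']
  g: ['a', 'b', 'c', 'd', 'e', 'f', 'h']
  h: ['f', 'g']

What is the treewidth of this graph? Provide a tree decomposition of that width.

Treewidth 2.
One optimal decomposition is:
Bags: B1 = {e, f, g}  B2 = {f, g, h}  B3 = {b, e, g}  B4 = {d, e, g}  B5 = {b, c, g}  B6 = {a, e, g}
Tree: B1–B2, B1–B3, B3–B4, B3–B5, B1–B6

The largest bag has 3 vertices, giving width 2; this decomposition certifies tw(G) ≤ 2. On the other hand G contains the 3-clique {d, e, g}. A clique must lie in a single bag of any decomposition, so no decomposition can have width below 2. Combining the bounds, tw(G) = 2.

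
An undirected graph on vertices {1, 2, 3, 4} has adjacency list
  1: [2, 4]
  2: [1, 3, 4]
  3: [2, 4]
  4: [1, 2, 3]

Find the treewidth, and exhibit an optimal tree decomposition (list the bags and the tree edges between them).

The largest bag has 3 vertices, giving width 2; this decomposition certifies tw(G) ≤ 2. On the other hand G contains the 3-clique {1, 2, 4}. A clique must lie in a single bag of any decomposition, so no decomposition can have width below 2. Hence tw(G) = 2 exactly.

Treewidth 2.
Bags: B1 = {2, 3, 4}  B2 = {1, 2, 4}
Tree: B1–B2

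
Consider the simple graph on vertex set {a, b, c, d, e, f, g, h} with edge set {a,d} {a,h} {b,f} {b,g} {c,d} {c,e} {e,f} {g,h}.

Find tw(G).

2

A width-2 tree decomposition is:
Bags: B1 = {b, e, f}  B2 = {b, c, e}  B3 = {b, c, d}  B4 = {a, b, d}  B5 = {a, b, h}  B6 = {b, g, h}
Tree: B1–B2, B2–B3, B3–B4, B4–B5, B5–B6
The largest bag has 3 vertices, giving width 2; this decomposition certifies tw(G) ≤ 2. For the lower bound, G contains the cycle b–f–e–c–d–a–h–g–b, so G is not a forest; only forests have treewidth ≤ 1, hence tw(G) ≥ 2. Therefore the treewidth is 2.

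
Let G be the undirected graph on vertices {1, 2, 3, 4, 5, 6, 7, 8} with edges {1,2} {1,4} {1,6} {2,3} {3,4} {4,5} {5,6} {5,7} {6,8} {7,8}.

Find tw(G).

2

A width-2 tree decomposition is:
Bags: B1 = {5, 7, 8}  B2 = {5, 6, 8}  B3 = {4, 5, 6}  B4 = {1, 4, 6}  B5 = {1, 3, 4}  B6 = {1, 2, 3}
Tree: B1–B2, B2–B3, B3–B4, B4–B5, B5–B6
The largest bag has 3 vertices, giving width 2; this decomposition certifies tw(G) ≤ 2. Since 7–8–6–5–7 is a cycle in G, G is not acyclic. Forests are exactly the graphs of treewidth ≤ 1, so tw(G) ≥ 2. Combining the bounds, tw(G) = 2.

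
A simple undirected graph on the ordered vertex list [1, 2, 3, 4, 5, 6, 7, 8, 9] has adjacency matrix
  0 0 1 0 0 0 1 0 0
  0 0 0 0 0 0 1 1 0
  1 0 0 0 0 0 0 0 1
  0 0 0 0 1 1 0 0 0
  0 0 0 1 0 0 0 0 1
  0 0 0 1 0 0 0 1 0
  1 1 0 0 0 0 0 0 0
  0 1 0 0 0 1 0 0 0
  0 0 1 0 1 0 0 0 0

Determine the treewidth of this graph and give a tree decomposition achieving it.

Treewidth 2.
One optimal decomposition is:
Bags: B1 = {1, 2, 7}  B2 = {1, 2, 3}  B3 = {2, 3, 9}  B4 = {2, 5, 9}  B5 = {2, 4, 5}  B6 = {2, 4, 6}  B7 = {2, 6, 8}
Tree: B1–B2, B2–B3, B3–B4, B4–B5, B5–B6, B6–B7

Every bag has size at most 3, so the width is 3 − 1 = 2 and tw(G) ≤ 2. The edges 2–7–1–3–9–5–4–6–8–2 form a cycle, so G is not a tree and its treewidth is at least 2. Hence tw(G) = 2 exactly.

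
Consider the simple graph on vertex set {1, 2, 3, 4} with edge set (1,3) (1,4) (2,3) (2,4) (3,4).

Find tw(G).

A width-2 tree decomposition is:
Bags: B1 = {1, 3, 4}  B2 = {2, 3, 4}
Tree: B1–B2
Each bag holds 3 vertices, so the decomposition has width 2, which upper-bounds the treewidth. Conversely, {1, 3, 4} is a clique of size 3, and the vertices of any clique must share a bag in every tree decomposition; so some bag has ≥ 3 vertices and tw(G) ≥ 2. Hence tw(G) = 2 exactly.

2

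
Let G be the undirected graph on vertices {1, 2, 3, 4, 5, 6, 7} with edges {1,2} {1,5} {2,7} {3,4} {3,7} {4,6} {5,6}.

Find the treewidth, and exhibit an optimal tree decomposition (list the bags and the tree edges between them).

Treewidth 2.
One such decomposition:
Bags: B1 = {3, 4, 6}  B2 = {3, 6, 7}  B3 = {2, 6, 7}  B4 = {1, 2, 6}  B5 = {1, 5, 6}
Tree: B1–B2, B2–B3, B3–B4, B4–B5

Each bag holds 3 vertices, so the decomposition has width 2, which upper-bounds the treewidth. The edges 6–4–3–7–2–1–5–6 form a cycle, so G is not a tree and its treewidth is at least 2. The upper and lower bounds meet at 2, so that is the treewidth.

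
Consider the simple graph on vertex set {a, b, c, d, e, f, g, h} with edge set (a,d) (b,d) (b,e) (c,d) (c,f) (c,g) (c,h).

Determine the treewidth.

A width-1 tree decomposition is:
Bags: B1 = {c, d}  B2 = {c, h}  B3 = {c, g}  B4 = {b, d}  B5 = {a, d}  B6 = {c, f}  B7 = {b, e}
Tree: B1–B2, B2–B3, B1–B4, B4–B5, B1–B6, B4–B7
Every bag has size at most 2, so the width is 2 − 1 = 1 and tw(G) ≤ 1. Any graph with an edge has treewidth ≥ 1, and G has the edge c–d. The upper and lower bounds meet at 1, so that is the treewidth.

1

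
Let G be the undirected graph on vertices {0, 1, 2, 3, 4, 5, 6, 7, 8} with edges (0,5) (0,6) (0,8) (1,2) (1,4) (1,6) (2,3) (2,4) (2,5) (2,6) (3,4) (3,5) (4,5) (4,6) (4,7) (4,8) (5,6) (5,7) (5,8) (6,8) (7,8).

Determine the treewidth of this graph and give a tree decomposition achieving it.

Treewidth 3.
One optimal decomposition is:
Bags: B1 = {4, 5, 6, 8}  B2 = {2, 4, 5, 6}  B3 = {0, 5, 6, 8}  B4 = {1, 2, 4, 6}  B5 = {4, 5, 7, 8}  B6 = {2, 3, 4, 5}
Tree: B1–B2, B1–B3, B2–B4, B1–B5, B2–B6

Each bag holds 4 vertices, so the decomposition has width 3, which upper-bounds the treewidth. On the other hand G contains the 4-clique {0, 5, 6, 8}. A clique must lie in a single bag of any decomposition, so no decomposition can have width below 3. Combining the bounds, tw(G) = 3.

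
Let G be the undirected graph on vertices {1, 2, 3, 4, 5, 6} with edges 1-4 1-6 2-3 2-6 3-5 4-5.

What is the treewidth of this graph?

2

A width-2 tree decomposition is:
Bags: B1 = {1, 4, 6}  B2 = {2, 4, 6}  B3 = {2, 3, 4}  B4 = {3, 4, 5}
Tree: B1–B2, B2–B3, B3–B4
Every bag has size at most 3, so the width is 3 − 1 = 2 and tw(G) ≤ 2. Since 4–1–6–2–3–5–4 is a cycle in G, G is not acyclic. Forests are exactly the graphs of treewidth ≤ 1, so tw(G) ≥ 2. Hence tw(G) = 2 exactly.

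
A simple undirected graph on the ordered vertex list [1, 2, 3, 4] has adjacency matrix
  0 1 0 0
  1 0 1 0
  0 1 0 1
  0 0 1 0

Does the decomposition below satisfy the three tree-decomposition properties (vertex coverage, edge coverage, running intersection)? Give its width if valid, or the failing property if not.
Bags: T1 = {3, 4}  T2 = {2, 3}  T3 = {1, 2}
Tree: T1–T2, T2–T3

Yes; width 1.

Vertex coverage: the bags together contain {1, 2, 3, 4}, the full vertex set. Edge coverage: each edge of G has both endpoints in at least one bag. Running intersection: for every vertex, the bags containing it form a connected subtree. All three properties hold, so this is a valid tree decomposition of width max|bag| − 1 = 1, and hence tw(G) ≤ 1.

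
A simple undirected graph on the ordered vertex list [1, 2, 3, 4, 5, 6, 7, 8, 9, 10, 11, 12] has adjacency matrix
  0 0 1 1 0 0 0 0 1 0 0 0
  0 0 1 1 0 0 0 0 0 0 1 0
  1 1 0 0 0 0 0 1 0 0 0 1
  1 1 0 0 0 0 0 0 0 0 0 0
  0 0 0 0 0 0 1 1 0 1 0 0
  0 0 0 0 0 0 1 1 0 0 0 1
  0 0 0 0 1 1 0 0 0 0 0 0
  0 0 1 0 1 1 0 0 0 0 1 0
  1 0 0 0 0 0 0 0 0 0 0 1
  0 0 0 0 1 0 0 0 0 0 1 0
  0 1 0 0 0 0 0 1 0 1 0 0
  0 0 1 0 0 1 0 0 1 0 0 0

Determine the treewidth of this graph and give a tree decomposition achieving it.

Treewidth 3.
Bags: B1 = {1, 2, 4, 9}  B2 = {1, 2, 3, 9}  B3 = {2, 3, 9, 12}  B4 = {2, 3, 11, 12}  B5 = {3, 8, 11, 12}  B6 = {6, 8, 11, 12}  B7 = {6, 8, 10, 11}  B8 = {5, 6, 8, 10}  B9 = {5, 6, 7, 10}
Tree: B1–B2, B2–B3, B3–B4, B4–B5, B5–B6, B6–B7, B7–B8, B8–B9

Each bag holds 4 vertices, so the decomposition has width 3, which upper-bounds the treewidth. For the lower bound: the 4 vertex sets {1,4,9}, {2}, {3}, {6,8,11,12} are disjoint, each induces a connected subgraph, and every pair is joined by at least one edge of G. Contracting each set to a single vertex therefore yields K_{4} as a minor, and since treewidth is minor-monotone, tw(G) ≥ tw(K_{4}) = 3. The upper and lower bounds meet at 3, so that is the treewidth.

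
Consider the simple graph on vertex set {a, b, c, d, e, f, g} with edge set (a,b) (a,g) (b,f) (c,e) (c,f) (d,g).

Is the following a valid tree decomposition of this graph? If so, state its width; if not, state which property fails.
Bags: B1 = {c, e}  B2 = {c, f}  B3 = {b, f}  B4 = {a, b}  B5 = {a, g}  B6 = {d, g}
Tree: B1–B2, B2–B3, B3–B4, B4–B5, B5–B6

Every vertex of G appears in some bag (union = {a, b, c, d, e, f, g}); every edge is covered by a bag; and for each vertex v the set of bags containing v is connected in the bag tree. The decomposition is therefore valid. The largest bag has 2 vertices, so the width is 1.

Yes; width 1.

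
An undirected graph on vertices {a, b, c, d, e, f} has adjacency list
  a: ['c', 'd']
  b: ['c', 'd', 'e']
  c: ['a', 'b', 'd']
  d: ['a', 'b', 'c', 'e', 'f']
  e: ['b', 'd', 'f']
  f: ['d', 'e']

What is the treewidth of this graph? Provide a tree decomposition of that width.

Treewidth 2.
One optimal decomposition is:
Bags: B1 = {b, d, e}  B2 = {b, c, d}  B3 = {a, c, d}  B4 = {d, e, f}
Tree: B1–B2, B2–B3, B1–B4

Every bag has size at most 3, so the width is 3 − 1 = 2 and tw(G) ≤ 2. For the lower bound, the 3 vertices {a, c, d} are pairwise adjacent, and any tree decomposition puts a clique entirely inside one bag — forcing width ≥ 2. Therefore the treewidth is 2.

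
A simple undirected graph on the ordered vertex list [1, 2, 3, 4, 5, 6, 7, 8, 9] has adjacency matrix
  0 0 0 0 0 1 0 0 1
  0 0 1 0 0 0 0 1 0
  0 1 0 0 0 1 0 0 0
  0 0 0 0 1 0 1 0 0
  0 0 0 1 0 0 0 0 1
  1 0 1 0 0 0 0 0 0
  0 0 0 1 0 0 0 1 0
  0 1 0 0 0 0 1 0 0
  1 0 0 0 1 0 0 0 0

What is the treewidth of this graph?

2

A width-2 tree decomposition is:
Bags: B1 = {4, 7, 8}  B2 = {2, 4, 8}  B3 = {2, 3, 4}  B4 = {3, 4, 6}  B5 = {1, 4, 6}  B6 = {1, 4, 9}  B7 = {4, 5, 9}
Tree: B1–B2, B2–B3, B3–B4, B4–B5, B5–B6, B6–B7
Every bag has size at most 3, so the width is 3 − 1 = 2 and tw(G) ≤ 2. The edges 4–7–8–2–3–6–1–9–5–4 form a cycle, so G is not a tree and its treewidth is at least 2. Hence tw(G) = 2 exactly.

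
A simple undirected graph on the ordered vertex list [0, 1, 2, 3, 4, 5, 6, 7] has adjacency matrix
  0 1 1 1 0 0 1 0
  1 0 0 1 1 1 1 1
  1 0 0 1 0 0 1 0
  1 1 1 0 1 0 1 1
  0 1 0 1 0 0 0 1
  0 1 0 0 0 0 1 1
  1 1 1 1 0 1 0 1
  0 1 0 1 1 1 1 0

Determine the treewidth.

A width-3 tree decomposition is:
Bags: B1 = {1, 3, 6, 7}  B2 = {1, 3, 4, 7}  B3 = {0, 1, 3, 6}  B4 = {1, 5, 6, 7}  B5 = {0, 2, 3, 6}
Tree: B1–B2, B1–B3, B1–B4, B3–B5
The largest bag has 4 vertices, giving width 3; this decomposition certifies tw(G) ≤ 3. On the other hand G contains the 4-clique {1, 3, 4, 7}. A clique must lie in a single bag of any decomposition, so no decomposition can have width below 3. Therefore the treewidth is 3.

3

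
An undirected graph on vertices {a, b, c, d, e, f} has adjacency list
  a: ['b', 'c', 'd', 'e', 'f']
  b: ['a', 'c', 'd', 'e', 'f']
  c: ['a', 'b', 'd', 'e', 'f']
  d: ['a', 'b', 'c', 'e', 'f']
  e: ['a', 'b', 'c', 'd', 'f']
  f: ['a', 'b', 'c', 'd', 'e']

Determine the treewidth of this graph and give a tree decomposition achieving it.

With just one bag of size 6, the width is 6 − 1 = 5, so tw(G) ≤ 5. On the other hand G contains the 6-clique {a, b, c, d, e, f}. A clique must lie in a single bag of any decomposition, so no decomposition can have width below 5. The upper and lower bounds meet at 5, so that is the treewidth.

Treewidth 5.
One such decomposition:
Bags: B1 = {a, b, c, d, e, f}
Tree: (single bag)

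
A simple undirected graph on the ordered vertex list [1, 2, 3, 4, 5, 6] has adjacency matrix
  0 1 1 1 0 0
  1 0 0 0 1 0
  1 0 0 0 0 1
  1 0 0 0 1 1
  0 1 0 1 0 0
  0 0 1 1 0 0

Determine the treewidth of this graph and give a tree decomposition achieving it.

The largest bag has 3 vertices, giving width 2; this decomposition certifies tw(G) ≤ 2. The edges 2–5–4–1–2 form a cycle, so G is not a tree and its treewidth is at least 2. Therefore the treewidth is 2.

Treewidth 2.
One optimal decomposition is:
Bags: B1 = {1, 2, 5}  B2 = {1, 4, 5}  B3 = {1, 3, 4}  B4 = {3, 4, 6}
Tree: B1–B2, B2–B3, B3–B4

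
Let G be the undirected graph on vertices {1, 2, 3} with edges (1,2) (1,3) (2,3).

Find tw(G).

A width-2 tree decomposition is:
Bags: B1 = {1, 2, 3}
Tree: (single bag)
A single bag containing all 3 vertices is trivially a valid decomposition of width 2. Conversely, {1, 2, 3} is a clique of size 3, and the vertices of any clique must share a bag in every tree decomposition; so some bag has ≥ 3 vertices and tw(G) ≥ 2. The upper and lower bounds meet at 2, so that is the treewidth.

2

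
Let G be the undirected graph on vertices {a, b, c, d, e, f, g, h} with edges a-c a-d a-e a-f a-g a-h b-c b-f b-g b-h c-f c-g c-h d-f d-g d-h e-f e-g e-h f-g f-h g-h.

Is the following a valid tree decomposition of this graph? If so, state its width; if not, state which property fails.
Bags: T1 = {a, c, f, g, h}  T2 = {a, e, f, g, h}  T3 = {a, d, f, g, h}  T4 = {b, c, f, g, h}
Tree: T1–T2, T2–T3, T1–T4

Checking the three conditions: (i) the bags cover all of {a, b, c, d, e, f, g, h}; (ii) for each edge, some bag contains both endpoints; (iii) the bags containing any fixed vertex form a subtree. All hold, so the decomposition is valid with width 5 − 1 = 4.

Yes; width 4.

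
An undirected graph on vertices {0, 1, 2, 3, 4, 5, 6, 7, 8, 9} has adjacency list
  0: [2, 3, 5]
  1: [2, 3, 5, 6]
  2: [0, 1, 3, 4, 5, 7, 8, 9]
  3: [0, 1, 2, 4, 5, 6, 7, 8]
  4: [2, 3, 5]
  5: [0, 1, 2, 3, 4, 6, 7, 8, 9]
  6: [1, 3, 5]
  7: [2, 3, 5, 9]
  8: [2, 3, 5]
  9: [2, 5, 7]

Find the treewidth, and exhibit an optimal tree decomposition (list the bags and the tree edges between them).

The largest bag has 4 vertices, giving width 3; this decomposition certifies tw(G) ≤ 3. Conversely, {2, 5, 7, 9} is a clique of size 4, and the vertices of any clique must share a bag in every tree decomposition; so some bag has ≥ 4 vertices and tw(G) ≥ 3. The upper and lower bounds meet at 3, so that is the treewidth.

Treewidth 3.
One such decomposition:
Bags: B1 = {2, 3, 4, 5}  B2 = {1, 2, 3, 5}  B3 = {1, 3, 5, 6}  B4 = {2, 3, 5, 8}  B5 = {2, 3, 5, 7}  B6 = {2, 5, 7, 9}  B7 = {0, 2, 3, 5}
Tree: B1–B2, B2–B3, B2–B4, B4–B5, B5–B6, B2–B7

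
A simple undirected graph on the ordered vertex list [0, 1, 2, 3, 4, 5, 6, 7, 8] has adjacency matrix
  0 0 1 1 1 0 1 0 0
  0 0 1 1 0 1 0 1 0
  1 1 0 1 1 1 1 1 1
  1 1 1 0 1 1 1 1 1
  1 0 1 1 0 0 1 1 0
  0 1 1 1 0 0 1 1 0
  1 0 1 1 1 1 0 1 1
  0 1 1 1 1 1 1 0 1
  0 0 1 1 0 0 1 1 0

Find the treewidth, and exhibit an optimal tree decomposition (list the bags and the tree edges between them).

Every bag has size at most 5, so the width is 5 − 1 = 4 and tw(G) ≤ 4. Conversely, {1, 2, 3, 5, 7} is a clique of size 5, and the vertices of any clique must share a bag in every tree decomposition; so some bag has ≥ 5 vertices and tw(G) ≥ 4. Combining the bounds, tw(G) = 4.

Treewidth 4.
One such decomposition:
Bags: B1 = {1, 2, 3, 5, 7}  B2 = {2, 3, 5, 6, 7}  B3 = {2, 3, 4, 6, 7}  B4 = {0, 2, 3, 4, 6}  B5 = {2, 3, 6, 7, 8}
Tree: B1–B2, B2–B3, B3–B4, B2–B5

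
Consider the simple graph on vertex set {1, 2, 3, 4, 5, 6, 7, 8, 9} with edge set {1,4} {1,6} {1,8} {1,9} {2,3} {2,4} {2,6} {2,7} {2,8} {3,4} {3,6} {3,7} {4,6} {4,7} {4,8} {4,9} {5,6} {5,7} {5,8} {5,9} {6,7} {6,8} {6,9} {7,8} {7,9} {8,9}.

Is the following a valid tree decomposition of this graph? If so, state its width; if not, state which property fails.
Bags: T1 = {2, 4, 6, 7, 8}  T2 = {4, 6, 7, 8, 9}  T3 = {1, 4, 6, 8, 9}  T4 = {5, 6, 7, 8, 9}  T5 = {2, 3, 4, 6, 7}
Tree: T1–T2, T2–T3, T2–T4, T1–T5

Vertex coverage: the bags together contain {1, 2, 3, 4, 5, 6, 7, 8, 9}, the full vertex set. Edge coverage: each edge of G has both endpoints in at least one bag. Running intersection: for every vertex, the bags containing it form a connected subtree. All three properties hold, so this is a valid tree decomposition of width max|bag| − 1 = 4, and hence tw(G) ≤ 4.

Yes; width 4.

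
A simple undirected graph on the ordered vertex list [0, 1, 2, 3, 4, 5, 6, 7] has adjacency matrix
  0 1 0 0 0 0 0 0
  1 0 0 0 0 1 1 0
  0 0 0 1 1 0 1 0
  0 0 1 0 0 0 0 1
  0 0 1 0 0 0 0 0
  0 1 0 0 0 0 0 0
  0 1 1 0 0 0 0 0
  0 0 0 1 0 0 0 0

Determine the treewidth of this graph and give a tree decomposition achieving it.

The largest bag has 2 vertices, giving width 1; this decomposition certifies tw(G) ≤ 1. Any graph with an edge has treewidth ≥ 1, and G has the edge 4–2. Hence tw(G) = 1 exactly.

Treewidth 1.
One such decomposition:
Bags: B1 = {2, 4}  B2 = {2, 3}  B3 = {2, 6}  B4 = {3, 7}  B5 = {1, 6}  B6 = {0, 1}  B7 = {1, 5}
Tree: B1–B2, B1–B3, B2–B4, B3–B5, B5–B6, B6–B7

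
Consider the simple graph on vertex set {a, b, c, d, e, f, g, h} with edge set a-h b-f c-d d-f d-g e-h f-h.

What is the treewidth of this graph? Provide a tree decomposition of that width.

Treewidth 1.
One such decomposition:
Bags: B1 = {f, h}  B2 = {a, h}  B3 = {e, h}  B4 = {d, f}  B5 = {b, f}  B6 = {d, g}  B7 = {c, d}
Tree: B1–B2, B1–B3, B1–B4, B4–B5, B4–B6, B4–B7

The largest bag has 2 vertices, giving width 1; this decomposition certifies tw(G) ≤ 1. Any graph with an edge has treewidth ≥ 1, and G has the edge h–f. Combining the bounds, tw(G) = 1.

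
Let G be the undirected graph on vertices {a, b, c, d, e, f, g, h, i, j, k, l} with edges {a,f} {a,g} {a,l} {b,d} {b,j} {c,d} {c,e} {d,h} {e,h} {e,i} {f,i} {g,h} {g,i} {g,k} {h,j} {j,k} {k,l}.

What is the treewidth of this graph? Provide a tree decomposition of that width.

Every bag has size at most 4, so the width is 4 − 1 = 3 and tw(G) ≤ 3. For the lower bound: the 4 vertex sets {a,f,l}, {i}, {g}, {e,h,j,k} are disjoint, each induces a connected subgraph, and every pair is joined by at least one edge of G. Contracting each set to a single vertex therefore yields K_{4} as a minor, and since treewidth is minor-monotone, tw(G) ≥ tw(K_{4}) = 3. Hence tw(G) = 3 exactly.

Treewidth 3.
Bags: B1 = {a, f, i, l}  B2 = {a, g, i, l}  B3 = {g, i, k, l}  B4 = {e, g, i, k}  B5 = {e, g, h, k}  B6 = {e, h, j, k}  B7 = {c, e, h, j}  B8 = {c, d, h, j}  B9 = {b, c, d, j}
Tree: B1–B2, B2–B3, B3–B4, B4–B5, B5–B6, B6–B7, B7–B8, B8–B9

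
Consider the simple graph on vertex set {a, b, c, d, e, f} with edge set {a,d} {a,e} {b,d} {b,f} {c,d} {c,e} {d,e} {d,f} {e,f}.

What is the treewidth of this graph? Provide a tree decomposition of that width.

Treewidth 2.
One such decomposition:
Bags: B1 = {a, d, e}  B2 = {d, e, f}  B3 = {c, d, e}  B4 = {b, d, f}
Tree: B1–B2, B1–B3, B2–B4

Each bag holds 3 vertices, so the decomposition has width 2, which upper-bounds the treewidth. For the lower bound, the 3 vertices {d, e, f} are pairwise adjacent, and any tree decomposition puts a clique entirely inside one bag — forcing width ≥ 2. Therefore the treewidth is 2.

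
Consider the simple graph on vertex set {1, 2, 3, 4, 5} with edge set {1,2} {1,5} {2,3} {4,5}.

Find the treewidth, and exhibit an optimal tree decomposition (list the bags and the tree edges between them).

Each bag holds 2 vertices, so the decomposition has width 1, which upper-bounds the treewidth. Any graph with an edge has treewidth ≥ 1, and G has the edge 4–5. Combining the bounds, tw(G) = 1.

Treewidth 1.
One such decomposition:
Bags: B1 = {4, 5}  B2 = {1, 5}  B3 = {1, 2}  B4 = {2, 3}
Tree: B1–B2, B2–B3, B3–B4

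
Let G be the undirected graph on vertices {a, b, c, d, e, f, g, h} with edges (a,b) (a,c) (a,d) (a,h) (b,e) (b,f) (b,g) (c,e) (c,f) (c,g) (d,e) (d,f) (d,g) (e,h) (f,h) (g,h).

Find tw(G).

A width-4 tree decomposition is:
Bags: B1 = {b, c, d, f, h}  B2 = {b, c, d, g, h}  B3 = {a, b, c, d, h}  B4 = {b, c, d, e, h}
Tree: B1–B2, B2–B3, B3–B4
The largest bag has 5 vertices, giving width 4; this decomposition certifies tw(G) ≤ 4. For the lower bound: the 5 vertex sets {d,f}, {b,g}, {a,h}, {c}, {e} are disjoint, each induces a connected subgraph, and every pair is joined by at least one edge of G. Contracting each set to a single vertex therefore yields K_{5} as a minor, and since treewidth is minor-monotone, tw(G) ≥ tw(K_{5}) = 4. The upper and lower bounds meet at 4, so that is the treewidth.

4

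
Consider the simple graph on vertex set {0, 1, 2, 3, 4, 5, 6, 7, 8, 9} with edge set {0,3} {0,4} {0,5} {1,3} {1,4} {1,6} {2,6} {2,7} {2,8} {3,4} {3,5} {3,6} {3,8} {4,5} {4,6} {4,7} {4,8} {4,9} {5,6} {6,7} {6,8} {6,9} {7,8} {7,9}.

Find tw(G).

A width-3 tree decomposition is:
Bags: B1 = {3, 4, 6, 8}  B2 = {4, 6, 7, 8}  B3 = {4, 6, 7, 9}  B4 = {3, 4, 5, 6}  B5 = {0, 3, 4, 5}  B6 = {2, 6, 7, 8}  B7 = {1, 3, 4, 6}
Tree: B1–B2, B2–B3, B1–B4, B4–B5, B2–B6, B4–B7
Every bag has size at most 4, so the width is 4 − 1 = 3 and tw(G) ≤ 3. For the lower bound, the 4 vertices {2, 6, 7, 8} are pairwise adjacent, and any tree decomposition puts a clique entirely inside one bag — forcing width ≥ 3. Hence tw(G) = 3 exactly.

3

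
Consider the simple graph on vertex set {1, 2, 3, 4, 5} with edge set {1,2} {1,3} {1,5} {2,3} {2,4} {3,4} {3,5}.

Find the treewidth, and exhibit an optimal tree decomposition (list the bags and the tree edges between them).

Each bag holds 3 vertices, so the decomposition has width 2, which upper-bounds the treewidth. On the other hand G contains the 3-clique {1, 2, 3}. A clique must lie in a single bag of any decomposition, so no decomposition can have width below 2. Combining the bounds, tw(G) = 2.

Treewidth 2.
One such decomposition:
Bags: B1 = {2, 3, 4}  B2 = {1, 2, 3}  B3 = {1, 3, 5}
Tree: B1–B2, B2–B3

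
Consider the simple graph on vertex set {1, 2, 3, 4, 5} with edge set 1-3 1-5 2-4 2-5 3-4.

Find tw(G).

2

A width-2 tree decomposition is:
Bags: B1 = {1, 2, 5}  B2 = {1, 2, 3}  B3 = {2, 3, 4}
Tree: B1–B2, B2–B3
Each bag holds 3 vertices, so the decomposition has width 2, which upper-bounds the treewidth. Since 2–5–1–3–4–2 is a cycle in G, G is not acyclic. Forests are exactly the graphs of treewidth ≤ 1, so tw(G) ≥ 2. The upper and lower bounds meet at 2, so that is the treewidth.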